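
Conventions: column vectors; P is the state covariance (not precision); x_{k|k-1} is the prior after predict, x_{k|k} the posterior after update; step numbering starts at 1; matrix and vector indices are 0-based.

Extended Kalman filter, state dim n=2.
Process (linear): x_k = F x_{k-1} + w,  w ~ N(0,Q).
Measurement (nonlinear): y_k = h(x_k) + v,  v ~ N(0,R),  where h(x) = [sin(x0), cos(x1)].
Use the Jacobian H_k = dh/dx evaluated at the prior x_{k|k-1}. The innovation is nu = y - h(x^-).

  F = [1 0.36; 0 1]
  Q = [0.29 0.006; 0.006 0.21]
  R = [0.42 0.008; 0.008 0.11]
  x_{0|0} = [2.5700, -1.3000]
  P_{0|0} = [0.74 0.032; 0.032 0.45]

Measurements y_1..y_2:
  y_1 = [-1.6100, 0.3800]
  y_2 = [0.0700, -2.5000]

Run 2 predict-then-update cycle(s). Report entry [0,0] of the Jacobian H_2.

step 1: x^-=[2.1020, -1.3000]  P^-=[1.1114 0.2000; 0.2000 0.6600]  H_jac=[-0.5066 0.0000; 0.0000 0.9636]  S=[0.7052 -0.0896; -0.0896 0.7228]  K=[-0.7767 0.1703; -0.0324 0.8759]  nu=[-2.4722, 0.1125]  x^+=[4.0413, -1.1215]  P^+=[0.6413 0.0130; 0.0130 0.0997]
step 2: x^-=[3.6376, -1.1215]  P^-=[0.9536 0.0549; 0.0549 0.3097]  H_jac=[-0.8795 0.0000; 0.0000 0.9007]  S=[1.1576 -0.0355; -0.0355 0.3613]  K=[-0.7225 0.0659; -0.0181 0.7704]  nu=[0.5459, -2.9344]  x^+=[3.0498, -3.3920]  P^+=[0.3444 0.0016; 0.0016 0.0939]

H_jac[0,0] = -0.8795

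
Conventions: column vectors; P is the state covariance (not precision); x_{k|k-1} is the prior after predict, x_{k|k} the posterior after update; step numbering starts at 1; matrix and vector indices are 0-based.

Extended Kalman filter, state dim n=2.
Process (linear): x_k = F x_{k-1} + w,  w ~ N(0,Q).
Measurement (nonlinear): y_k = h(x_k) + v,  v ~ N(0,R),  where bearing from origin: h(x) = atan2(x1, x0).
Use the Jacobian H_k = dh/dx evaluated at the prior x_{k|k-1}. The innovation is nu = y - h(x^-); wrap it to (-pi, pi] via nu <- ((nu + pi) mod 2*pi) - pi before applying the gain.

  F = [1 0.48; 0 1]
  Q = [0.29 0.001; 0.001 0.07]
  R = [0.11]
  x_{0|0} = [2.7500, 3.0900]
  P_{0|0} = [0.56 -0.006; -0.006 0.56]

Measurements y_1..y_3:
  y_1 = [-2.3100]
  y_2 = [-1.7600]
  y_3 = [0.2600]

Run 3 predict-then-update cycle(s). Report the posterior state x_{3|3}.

step 1: x^-=[4.2332, 3.0900]  P^-=[0.9733 0.2638; 0.2638 0.6300]  H_jac=[-0.1125 0.1541]  S=[0.1281]  K=[-0.5372; 0.5261]  nu=[-2.9405]  x^+=[5.8128, 1.5429]  P^+=[0.9363 0.3000; 0.3000 0.5945]
step 2: x^-=[6.5534, 1.5429]  P^-=[1.6513 0.5864; 0.5864 0.6645]  H_jac=[-0.0340 0.1446]  S=[0.1200]  K=[0.2380; 0.6341]  nu=[-1.9912]  x^+=[6.0794, 0.2802]  P^+=[1.6445 0.5683; 0.5683 0.6163]
step 3: x^-=[6.2139, 0.2802]  P^-=[2.6220 0.8651; 0.8651 0.6863]  H_jac=[-0.0072 0.1606]  S=[0.1258]  K=[0.9533; 0.8262]  nu=[0.2149]  x^+=[6.4188, 0.4577]  P^+=[2.5077 0.7660; 0.7660 0.6004]

x_post = [6.4188, 0.4577]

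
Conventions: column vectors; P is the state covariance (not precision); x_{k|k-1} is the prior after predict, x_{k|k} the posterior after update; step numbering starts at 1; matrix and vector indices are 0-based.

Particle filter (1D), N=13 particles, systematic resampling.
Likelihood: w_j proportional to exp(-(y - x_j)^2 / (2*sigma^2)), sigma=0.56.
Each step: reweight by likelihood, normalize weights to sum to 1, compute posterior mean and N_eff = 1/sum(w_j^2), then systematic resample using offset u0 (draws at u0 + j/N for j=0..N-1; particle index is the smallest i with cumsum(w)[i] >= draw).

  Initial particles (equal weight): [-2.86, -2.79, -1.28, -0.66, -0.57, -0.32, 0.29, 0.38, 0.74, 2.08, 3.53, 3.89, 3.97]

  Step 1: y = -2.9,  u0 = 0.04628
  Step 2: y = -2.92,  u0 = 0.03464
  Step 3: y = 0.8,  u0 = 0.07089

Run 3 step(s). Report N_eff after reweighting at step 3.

step 1: w=[0.5002, 0.4919, 0.0076, 0.0002, 0.0001, 0.0000, 0.0000, 0.0000, 0.0000, 0.0000, 0.0000, 0.0000, 0.0000]  mean=-2.8129  Neff=2.0316  idx=[0, 0, 0, 0, 0, 0, 1, 1, 1, 1, 1, 1, 1]
step 2: w=[0.0778, 0.0778, 0.0778, 0.0778, 0.0778, 0.0778, 0.0762, 0.0762, 0.0762, 0.0762, 0.0762, 0.0762, 0.0762]  mean=-2.8227  Neff=12.9985  idx=[0, 1, 2, 3, 4, 5, 6, 7, 8, 9, 10, 11, 12]
step 3: w=[0.0460, 0.0460, 0.0460, 0.0460, 0.0460, 0.0460, 0.1034, 0.1034, 0.1034, 0.1034, 0.1034, 0.1034, 0.1034]  mean=-2.8093  Neff=11.4216  idx=[1, 3, 4, 6, 6, 7, 8, 9, 9, 10, 11, 12, 12]

N_eff = 11.4216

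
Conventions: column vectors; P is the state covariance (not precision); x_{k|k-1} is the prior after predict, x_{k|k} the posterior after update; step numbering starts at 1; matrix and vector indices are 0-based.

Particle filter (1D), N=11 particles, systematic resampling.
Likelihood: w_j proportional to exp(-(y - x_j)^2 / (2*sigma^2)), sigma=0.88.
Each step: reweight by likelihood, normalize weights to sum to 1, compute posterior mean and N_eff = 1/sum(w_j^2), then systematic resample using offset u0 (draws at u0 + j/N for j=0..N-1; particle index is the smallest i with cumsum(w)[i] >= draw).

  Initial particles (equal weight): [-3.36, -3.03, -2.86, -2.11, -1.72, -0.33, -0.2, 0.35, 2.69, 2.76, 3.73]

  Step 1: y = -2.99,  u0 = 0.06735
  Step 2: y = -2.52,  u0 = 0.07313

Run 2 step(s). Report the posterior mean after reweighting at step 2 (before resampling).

post_mean = -2.7456

step 1: w=[0.2359, 0.2574, 0.2549, 0.1563, 0.0910, 0.0027, 0.0017, 0.0002, 0.0000, 0.0000, 0.0000]  mean=-2.7889  Neff=4.5540  idx=[0, 0, 1, 1, 1, 2, 2, 2, 3, 3, 4]
step 2: w=[0.0701, 0.0701, 0.0935, 0.0935, 0.0935, 0.1026, 0.1026, 0.1026, 0.0992, 0.0992, 0.0731]  mean=-2.7456  Neff=10.7924  idx=[1, 2, 3, 4, 5, 6, 6, 7, 8, 9, 10]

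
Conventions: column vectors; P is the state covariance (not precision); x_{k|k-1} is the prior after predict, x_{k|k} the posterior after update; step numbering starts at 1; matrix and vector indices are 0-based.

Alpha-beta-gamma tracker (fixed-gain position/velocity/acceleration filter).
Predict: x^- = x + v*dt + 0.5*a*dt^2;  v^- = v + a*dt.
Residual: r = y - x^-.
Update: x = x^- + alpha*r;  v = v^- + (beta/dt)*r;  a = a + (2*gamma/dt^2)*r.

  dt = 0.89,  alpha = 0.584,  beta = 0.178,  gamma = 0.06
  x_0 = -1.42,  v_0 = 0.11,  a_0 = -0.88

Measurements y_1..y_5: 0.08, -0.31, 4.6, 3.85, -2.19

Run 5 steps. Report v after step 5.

step 1: x_pred=-1.6706  r=1.7506  x^+=-0.6483  v^+=-0.3231  a^+=-0.6148
step 2: x_pred=-1.1793  r=0.8693  x^+=-0.6716  v^+=-0.6964  a^+=-0.4831
step 3: x_pred=-1.4827  r=6.0827  x^+=2.0696  v^+=0.0902  a^+=0.4384
step 4: x_pred=2.3235  r=1.5265  x^+=3.2150  v^+=0.7857  a^+=0.6697
step 5: x_pred=4.1795  r=-6.3695  x^+=0.4597  v^+=0.1078  a^+=-0.2953

v_post = 0.1078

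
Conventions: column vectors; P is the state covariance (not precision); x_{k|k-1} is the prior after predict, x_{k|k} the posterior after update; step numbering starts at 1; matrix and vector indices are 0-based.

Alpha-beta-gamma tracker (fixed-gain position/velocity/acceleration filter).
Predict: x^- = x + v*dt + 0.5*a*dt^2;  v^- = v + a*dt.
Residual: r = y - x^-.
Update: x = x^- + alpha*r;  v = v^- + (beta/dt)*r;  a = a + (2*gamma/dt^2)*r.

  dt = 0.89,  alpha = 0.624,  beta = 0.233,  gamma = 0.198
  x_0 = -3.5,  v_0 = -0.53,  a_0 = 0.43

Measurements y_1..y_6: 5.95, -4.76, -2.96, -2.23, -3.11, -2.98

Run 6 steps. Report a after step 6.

a_post = -0.6277

step 1: x_pred=-3.8014  r=9.7514  x^+=2.2835  v^+=2.4056  a^+=5.3051
step 2: x_pred=6.5255  r=-11.2855  x^+=-0.5166  v^+=4.1726  a^+=-0.3370
step 3: x_pred=3.0635  r=-6.0235  x^+=-0.6952  v^+=2.2957  a^+=-3.3483
step 4: x_pred=0.0219  r=-2.2519  x^+=-1.3833  v^+=-1.2738  a^+=-4.4742
step 5: x_pred=-4.2890  r=1.1790  x^+=-3.5533  v^+=-4.9472  a^+=-3.8848
step 6: x_pred=-9.4949  r=6.5149  x^+=-5.4296  v^+=-6.6991  a^+=-0.6277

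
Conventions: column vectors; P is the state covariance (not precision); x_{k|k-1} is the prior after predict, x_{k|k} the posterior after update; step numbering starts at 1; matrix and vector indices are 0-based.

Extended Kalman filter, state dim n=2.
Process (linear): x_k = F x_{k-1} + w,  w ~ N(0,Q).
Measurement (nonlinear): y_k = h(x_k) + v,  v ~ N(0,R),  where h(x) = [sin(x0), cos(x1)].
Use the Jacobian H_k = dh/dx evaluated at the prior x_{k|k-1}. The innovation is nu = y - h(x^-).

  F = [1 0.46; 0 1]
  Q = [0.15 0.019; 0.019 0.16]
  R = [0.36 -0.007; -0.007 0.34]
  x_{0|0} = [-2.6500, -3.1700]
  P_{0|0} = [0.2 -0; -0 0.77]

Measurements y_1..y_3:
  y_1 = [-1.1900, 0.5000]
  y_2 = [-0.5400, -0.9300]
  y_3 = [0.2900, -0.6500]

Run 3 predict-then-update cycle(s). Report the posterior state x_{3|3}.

step 1: x^-=[-4.1082, -3.1700]  P^-=[0.5129 0.3732; 0.3732 0.9300]  H_jac=[-0.5681 0.0000; 0.0000 -0.0284]  S=[0.5255 -0.0010; -0.0010 0.3408]  K=[-0.5545 -0.0327; -0.4036 -0.0787]  nu=[-2.0130, 1.4996]  x^+=[-3.0410, -2.4756]  P^+=[0.3510 0.2548; 0.2548 0.8424]
step 2: x^-=[-4.1798, -2.4756]  P^-=[0.9136 0.6613; 0.6613 1.0024]  H_jac=[-0.5078 0.0000; 0.0000 0.6178]  S=[0.5956 -0.2144; -0.2144 0.7226]  K=[-0.6442 0.3742; -0.2857 0.7722]  nu=[-1.4015, -0.1437]  x^+=[-3.3307, -2.1861]  P^+=[0.4619 0.2132; 0.2132 0.4282]
step 3: x^-=[-4.3363, -2.1861]  P^-=[0.8987 0.4292; 0.4292 0.5882]  H_jac=[-0.3673 0.0000; 0.0000 0.8166]  S=[0.4812 -0.1357; -0.1357 0.7322]  K=[-0.5813 0.3709; -0.1504 0.6281]  nu=[-0.6401, -0.0728]  x^+=[-3.9912, -2.1355]  P^+=[0.5768 0.1594; 0.1594 0.2628]

x_post = [-3.9912, -2.1355]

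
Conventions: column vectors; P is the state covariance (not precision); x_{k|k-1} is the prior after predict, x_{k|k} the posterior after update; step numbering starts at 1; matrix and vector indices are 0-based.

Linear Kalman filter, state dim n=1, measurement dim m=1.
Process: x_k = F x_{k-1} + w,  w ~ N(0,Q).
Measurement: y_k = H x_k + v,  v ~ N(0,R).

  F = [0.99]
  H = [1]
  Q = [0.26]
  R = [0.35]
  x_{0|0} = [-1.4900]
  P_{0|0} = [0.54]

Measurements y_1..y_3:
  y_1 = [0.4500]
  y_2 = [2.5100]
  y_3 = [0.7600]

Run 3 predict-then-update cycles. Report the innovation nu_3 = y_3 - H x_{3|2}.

innov = [-0.6416]

step 1: x^-=[-1.4751]  P^-=[0.7893]  S=[1.1393]  K=[0.6928]  nu=[1.9251]  x^+=[-0.1414]  P^+=[0.2425]
step 2: x^-=[-0.1400]  P^-=[0.4976]  S=[0.8476]  K=[0.5871]  nu=[2.6500]  x^+=[1.4158]  P^+=[0.2055]
step 3: x^-=[1.4016]  P^-=[0.4614]  S=[0.8114]  K=[0.5686]  nu=[-0.6416]  x^+=[1.0368]  P^+=[0.1990]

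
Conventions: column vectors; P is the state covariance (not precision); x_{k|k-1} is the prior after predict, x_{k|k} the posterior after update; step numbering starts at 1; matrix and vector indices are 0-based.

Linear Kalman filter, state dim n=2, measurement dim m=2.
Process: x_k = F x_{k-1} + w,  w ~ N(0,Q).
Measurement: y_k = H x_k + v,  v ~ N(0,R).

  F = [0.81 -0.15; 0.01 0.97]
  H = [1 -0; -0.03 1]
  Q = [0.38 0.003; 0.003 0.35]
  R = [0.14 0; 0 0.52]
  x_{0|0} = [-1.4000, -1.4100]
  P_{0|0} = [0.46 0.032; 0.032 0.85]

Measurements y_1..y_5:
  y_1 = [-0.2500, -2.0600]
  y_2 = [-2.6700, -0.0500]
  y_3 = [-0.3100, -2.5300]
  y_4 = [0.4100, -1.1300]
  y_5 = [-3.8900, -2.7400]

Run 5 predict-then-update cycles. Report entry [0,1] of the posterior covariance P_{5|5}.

step 1: x^-=[-0.9225, -1.3817]  P^-=[0.6932 -0.0919; -0.0919 1.1504]  S=[0.8332 -0.1126; -0.1126 1.6766]  K=[0.8304 -0.0114; -0.0174 0.6867]  nu=[0.6725, -0.7060]  x^+=[-0.3560, -1.8782]  P^+=[0.1163 -0.0024; -0.0024 0.3570]
step 2: x^-=[-0.0066, -1.8254]  P^-=[0.4649 -0.0499; -0.0499 0.6859]  S=[0.6049 -0.0639; -0.0639 1.2093]  K=[0.7673 -0.0123; -0.0226 0.5672]  nu=[-2.6634, 1.7752]  x^+=[-2.0719, -0.7582]  P^+=[0.1074 -0.0032; -0.0032 0.2949]
step 3: x^-=[-1.5645, -0.7562]  P^-=[0.4579 -0.0415; -0.0415 0.6274]  S=[0.5979 -0.0553; -0.0553 1.1503]  K=[0.7648 -0.0113; -0.0190 0.5456]  nu=[1.2545, -1.8208]  x^+=[-0.5845, -1.7734]  P^+=[0.1071 -0.0027; -0.0027 0.2836]
step 4: x^-=[-0.2074, -1.7261]  P^-=[0.4573 -0.0395; -0.0395 0.6168]  S=[0.5973 -0.0532; -0.0532 1.1396]  K=[0.7646 -0.0110; -0.0179 0.5415]  nu=[0.6174, 0.5898]  x^+=[0.2582, -1.4177]  P^+=[0.1070 -0.0025; -0.0025 0.2815]
step 5: x^-=[0.4218, -1.3726]  P^-=[0.4572 -0.0391; -0.0391 0.6148]  S=[0.5972 -0.0528; -0.0528 1.1376]  K=[0.7646 -0.0109; -0.0176 0.5407]  nu=[-4.3118, -1.3547]  x^+=[-2.8602, -2.0291]  P^+=[0.1070 -0.0025; -0.0025 0.2811]

P_post[0,1] = -0.0025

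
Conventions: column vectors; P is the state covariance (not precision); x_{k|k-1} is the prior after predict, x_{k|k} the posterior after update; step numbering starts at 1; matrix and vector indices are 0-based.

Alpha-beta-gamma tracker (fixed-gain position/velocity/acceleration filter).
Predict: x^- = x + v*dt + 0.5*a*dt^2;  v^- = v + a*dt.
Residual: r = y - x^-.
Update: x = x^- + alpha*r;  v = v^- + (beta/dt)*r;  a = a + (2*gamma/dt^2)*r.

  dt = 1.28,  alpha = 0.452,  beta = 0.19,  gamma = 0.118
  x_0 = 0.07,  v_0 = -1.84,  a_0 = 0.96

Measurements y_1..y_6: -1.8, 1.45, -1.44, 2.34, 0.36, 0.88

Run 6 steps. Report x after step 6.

step 1: x_pred=-1.4988  r=-0.3012  x^+=-1.6349  v^+=-0.6559  a^+=0.9166
step 2: x_pred=-1.7236  r=3.1736  x^+=-0.2891  v^+=0.9884  a^+=1.3737
step 3: x_pred=2.1014  r=-3.5414  x^+=0.5007  v^+=2.2211  a^+=0.8636
step 4: x_pred=4.0512  r=-1.7112  x^+=3.2778  v^+=3.0726  a^+=0.6171
step 5: x_pred=7.7162  r=-7.3562  x^+=4.3912  v^+=2.7706  a^+=-0.4425
step 6: x_pred=7.5751  r=-6.6951  x^+=4.5489  v^+=1.2104  a^+=-1.4069

x_post = 4.5489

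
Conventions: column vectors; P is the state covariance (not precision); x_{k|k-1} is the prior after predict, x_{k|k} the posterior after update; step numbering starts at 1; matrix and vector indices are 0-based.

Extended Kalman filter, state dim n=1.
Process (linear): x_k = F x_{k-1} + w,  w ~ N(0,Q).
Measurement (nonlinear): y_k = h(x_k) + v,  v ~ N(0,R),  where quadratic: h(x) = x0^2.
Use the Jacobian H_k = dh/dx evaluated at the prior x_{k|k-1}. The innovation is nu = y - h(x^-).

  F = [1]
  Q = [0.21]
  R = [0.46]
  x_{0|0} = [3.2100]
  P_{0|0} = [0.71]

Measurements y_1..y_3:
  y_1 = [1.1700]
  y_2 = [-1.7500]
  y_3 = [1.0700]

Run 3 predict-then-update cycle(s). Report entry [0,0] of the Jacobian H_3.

step 1: x^-=[3.2100]  P^-=[0.9200]  H_jac=[6.4200]  S=[38.3791]  K=[0.1539]  nu=[-9.1341]  x^+=[1.8043]  P^+=[0.0110]
step 2: x^-=[1.8043]  P^-=[0.2210]  H_jac=[3.6086]  S=[3.3382]  K=[0.2389]  nu=[-5.0055]  x^+=[0.6083]  P^+=[0.0305]
step 3: x^-=[0.6083]  P^-=[0.2405]  H_jac=[1.2167]  S=[0.8159]  K=[0.3585]  nu=[0.6999]  x^+=[0.8593]  P^+=[0.1356]

H_jac[0,0] = 1.2167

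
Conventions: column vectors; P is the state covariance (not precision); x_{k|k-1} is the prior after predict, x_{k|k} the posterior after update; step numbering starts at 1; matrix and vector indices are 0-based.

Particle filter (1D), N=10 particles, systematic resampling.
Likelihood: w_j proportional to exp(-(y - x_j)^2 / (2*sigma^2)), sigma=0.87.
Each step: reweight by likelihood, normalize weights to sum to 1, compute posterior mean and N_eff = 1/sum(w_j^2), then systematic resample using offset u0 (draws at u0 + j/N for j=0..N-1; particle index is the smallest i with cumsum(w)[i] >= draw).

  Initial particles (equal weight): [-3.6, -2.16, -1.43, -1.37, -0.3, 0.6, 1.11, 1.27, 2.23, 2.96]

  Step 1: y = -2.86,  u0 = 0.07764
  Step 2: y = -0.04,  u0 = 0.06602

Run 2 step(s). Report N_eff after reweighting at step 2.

step 1: w=[0.3621, 0.3762, 0.1347, 0.1200, 0.0069, 0.0002, 0.0000, 0.0000, 0.0000, 0.0000]  mean=-2.4750  Neff=3.2764  idx=[0, 0, 0, 1, 1, 1, 1, 2, 3, 3]
step 2: w=[0.0002, 0.0002, 0.0002, 0.0464, 0.0464, 0.0464, 0.0464, 0.2521, 0.2808, 0.2808]  mean=-1.5331  Neff=4.3496  idx=[4, 6, 7, 7, 8, 8, 8, 9, 9, 9]

N_eff = 4.3496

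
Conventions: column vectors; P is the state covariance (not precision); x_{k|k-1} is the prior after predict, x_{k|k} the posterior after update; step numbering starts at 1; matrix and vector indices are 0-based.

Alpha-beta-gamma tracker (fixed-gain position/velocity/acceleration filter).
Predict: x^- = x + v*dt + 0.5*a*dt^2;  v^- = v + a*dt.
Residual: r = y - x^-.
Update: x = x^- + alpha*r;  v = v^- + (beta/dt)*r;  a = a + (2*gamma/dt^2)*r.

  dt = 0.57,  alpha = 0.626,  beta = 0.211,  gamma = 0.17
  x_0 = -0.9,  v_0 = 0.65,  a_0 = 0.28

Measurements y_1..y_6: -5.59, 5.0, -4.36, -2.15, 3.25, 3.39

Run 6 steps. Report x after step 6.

x_post = 3.0523

step 1: x_pred=-0.4840  r=-5.1060  x^+=-3.6804  v^+=-1.0805  a^+=-5.0633
step 2: x_pred=-5.1188  r=10.1188  x^+=1.2156  v^+=-0.2209  a^+=5.5258
step 3: x_pred=1.9873  r=-6.3473  x^+=-1.9861  v^+=0.5792  a^+=-1.1166
step 4: x_pred=-1.8373  r=-0.3127  x^+=-2.0331  v^+=-0.1730  a^+=-1.4438
step 5: x_pred=-2.3662  r=5.6162  x^+=1.1495  v^+=1.0830  a^+=4.4335
step 6: x_pred=2.4871  r=0.9029  x^+=3.0523  v^+=3.9444  a^+=5.3783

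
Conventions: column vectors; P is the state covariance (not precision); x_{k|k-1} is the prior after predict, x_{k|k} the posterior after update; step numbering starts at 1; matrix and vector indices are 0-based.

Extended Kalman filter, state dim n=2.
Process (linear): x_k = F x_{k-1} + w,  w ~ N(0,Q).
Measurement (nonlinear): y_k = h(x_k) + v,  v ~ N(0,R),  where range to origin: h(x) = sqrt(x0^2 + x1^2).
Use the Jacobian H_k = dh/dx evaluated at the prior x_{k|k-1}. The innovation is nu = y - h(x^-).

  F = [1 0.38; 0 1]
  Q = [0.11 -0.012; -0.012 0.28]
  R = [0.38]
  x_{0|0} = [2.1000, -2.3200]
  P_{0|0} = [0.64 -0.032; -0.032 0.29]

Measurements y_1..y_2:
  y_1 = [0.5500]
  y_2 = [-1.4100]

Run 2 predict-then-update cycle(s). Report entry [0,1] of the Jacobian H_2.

step 1: x^-=[1.2184, -2.3200]  P^-=[0.7676 0.0662; 0.0662 0.5700]  H_jac=[0.4650 -0.8853]  S=[0.9382]  K=[0.3179; -0.5051]  nu=[-2.0705]  x^+=[0.5602, -1.2743]  P^+=[0.6727 0.2168; 0.2168 0.3307]
step 2: x^-=[0.0759, -1.2743]  P^-=[0.9953 0.3305; 0.3305 0.6107]  H_jac=[0.0595 -0.9982]  S=[0.9528]  K=[-0.2841; -0.6192]  nu=[-2.6865]  x^+=[0.8392, 0.3891]  P^+=[0.9184 0.1629; 0.1629 0.2454]

H_jac[0,1] = -0.9982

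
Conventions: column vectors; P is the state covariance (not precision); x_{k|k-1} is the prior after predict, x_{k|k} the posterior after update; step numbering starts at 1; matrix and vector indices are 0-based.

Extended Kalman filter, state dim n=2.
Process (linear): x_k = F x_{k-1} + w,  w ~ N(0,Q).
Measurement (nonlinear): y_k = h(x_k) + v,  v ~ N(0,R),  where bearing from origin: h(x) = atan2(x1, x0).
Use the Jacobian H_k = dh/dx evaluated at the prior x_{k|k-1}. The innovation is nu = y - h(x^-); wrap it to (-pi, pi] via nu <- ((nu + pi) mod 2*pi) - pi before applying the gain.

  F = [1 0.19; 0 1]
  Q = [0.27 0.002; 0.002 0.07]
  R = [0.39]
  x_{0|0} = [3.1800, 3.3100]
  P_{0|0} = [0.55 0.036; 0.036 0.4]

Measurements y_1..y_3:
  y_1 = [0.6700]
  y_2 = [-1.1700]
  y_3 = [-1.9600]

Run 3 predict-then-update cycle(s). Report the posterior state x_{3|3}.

step 1: x^-=[3.8089, 3.3100]  P^-=[0.8481 0.1140; 0.1140 0.4700]  H_jac=[-0.1300 0.1496]  S=[0.4104]  K=[-0.2271; 0.1352]  nu=[-0.0454]  x^+=[3.8192, 3.3039]  P^+=[0.8270 0.1266; 0.1266 0.4625]
step 2: x^-=[4.4469, 3.3039]  P^-=[1.1618 0.2165; 0.2165 0.5325]  H_jac=[-0.1076 0.1449]  S=[0.4079]  K=[-0.2297; 0.1320]  nu=[-1.8090]  x^+=[4.8625, 3.0650]  P^+=[1.1402 0.2288; 0.2288 0.5254]
step 3: x^-=[5.4448, 3.0650]  P^-=[1.5162 0.3307; 0.3307 0.5954]  H_jac=[-0.0785 0.1395]  S=[0.4037]  K=[-0.1806; 0.1414]  nu=[-2.4727]  x^+=[5.8915, 2.7154]  P^+=[1.5030 0.3410; 0.3410 0.5873]

x_post = [5.8915, 2.7154]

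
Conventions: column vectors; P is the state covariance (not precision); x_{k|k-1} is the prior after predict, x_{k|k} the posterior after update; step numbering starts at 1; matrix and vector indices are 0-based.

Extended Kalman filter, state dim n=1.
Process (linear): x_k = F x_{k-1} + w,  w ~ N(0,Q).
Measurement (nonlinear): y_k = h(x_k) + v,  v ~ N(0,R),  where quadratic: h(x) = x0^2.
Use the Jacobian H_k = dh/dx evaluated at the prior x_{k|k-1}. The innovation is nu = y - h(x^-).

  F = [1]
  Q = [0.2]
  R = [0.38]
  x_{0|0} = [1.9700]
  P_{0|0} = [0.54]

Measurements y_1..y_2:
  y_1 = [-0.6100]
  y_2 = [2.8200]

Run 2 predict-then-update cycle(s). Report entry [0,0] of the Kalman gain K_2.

K[0,0] = 0.3685

step 1: x^-=[1.9700]  P^-=[0.7400]  H_jac=[3.9400]  S=[11.8675]  K=[0.2457]  nu=[-4.4909]  x^+=[0.8667]  P^+=[0.0237]
step 2: x^-=[0.8667]  P^-=[0.2237]  H_jac=[1.7334]  S=[1.0521]  K=[0.3685]  nu=[2.0689]  x^+=[1.6291]  P^+=[0.0808]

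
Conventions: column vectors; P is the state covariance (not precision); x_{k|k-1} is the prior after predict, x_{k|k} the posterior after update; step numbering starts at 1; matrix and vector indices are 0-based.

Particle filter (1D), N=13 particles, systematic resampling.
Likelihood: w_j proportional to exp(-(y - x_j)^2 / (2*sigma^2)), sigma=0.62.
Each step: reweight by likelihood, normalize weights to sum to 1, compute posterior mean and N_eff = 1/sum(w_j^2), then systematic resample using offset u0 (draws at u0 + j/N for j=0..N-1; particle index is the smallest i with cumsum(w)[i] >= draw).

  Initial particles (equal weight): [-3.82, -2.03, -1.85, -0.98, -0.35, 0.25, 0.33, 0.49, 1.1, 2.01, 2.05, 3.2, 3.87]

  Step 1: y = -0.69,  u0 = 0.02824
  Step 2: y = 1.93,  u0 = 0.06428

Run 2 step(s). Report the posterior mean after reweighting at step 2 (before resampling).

post_mean = 0.3712

step 1: w=[0.0000, 0.0348, 0.0625, 0.3223, 0.3093, 0.1139, 0.0929, 0.0588, 0.0056, 0.0000, 0.0000, 0.0000, 0.0000]  mean=-0.5161  Neff=4.3530  idx=[1, 3, 3, 3, 3, 3, 4, 4, 4, 4, 5, 6, 7]
step 2: w=[0.0000, 0.0001, 0.0001, 0.0001, 0.0001, 0.0001, 0.0087, 0.0087, 0.0087, 0.0087, 0.1908, 0.2685, 0.5054]  mean=0.3712  Neff=2.7457  idx=[10, 10, 10, 11, 11, 11, 12, 12, 12, 12, 12, 12, 12]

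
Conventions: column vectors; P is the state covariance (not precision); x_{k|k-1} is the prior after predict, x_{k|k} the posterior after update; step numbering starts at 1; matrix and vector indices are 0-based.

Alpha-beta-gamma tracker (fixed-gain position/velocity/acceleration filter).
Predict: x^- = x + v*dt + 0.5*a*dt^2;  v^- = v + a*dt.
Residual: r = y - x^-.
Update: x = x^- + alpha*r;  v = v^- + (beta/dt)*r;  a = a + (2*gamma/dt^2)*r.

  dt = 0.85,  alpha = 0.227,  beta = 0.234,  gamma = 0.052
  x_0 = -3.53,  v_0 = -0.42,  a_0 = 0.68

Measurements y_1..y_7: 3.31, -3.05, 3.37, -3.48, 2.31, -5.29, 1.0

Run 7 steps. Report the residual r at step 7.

resid = 0.2009

step 1: x_pred=-3.6413  r=6.9513  x^+=-2.0634  v^+=2.0717  a^+=1.6806
step 2: x_pred=0.3046  r=-3.3546  x^+=-0.4569  v^+=2.5767  a^+=1.1977
step 3: x_pred=2.1660  r=1.2040  x^+=2.4393  v^+=3.9262  a^+=1.3710
step 4: x_pred=6.2719  r=-9.7519  x^+=4.0582  v^+=2.4070  a^+=-0.0327
step 5: x_pred=6.0923  r=-3.7823  x^+=5.2337  v^+=1.3379  a^+=-0.5771
step 6: x_pred=6.1625  r=-11.4525  x^+=3.5627  v^+=-2.3054  a^+=-2.2256
step 7: x_pred=0.7991  r=0.2009  x^+=0.8447  v^+=-4.1419  a^+=-2.1967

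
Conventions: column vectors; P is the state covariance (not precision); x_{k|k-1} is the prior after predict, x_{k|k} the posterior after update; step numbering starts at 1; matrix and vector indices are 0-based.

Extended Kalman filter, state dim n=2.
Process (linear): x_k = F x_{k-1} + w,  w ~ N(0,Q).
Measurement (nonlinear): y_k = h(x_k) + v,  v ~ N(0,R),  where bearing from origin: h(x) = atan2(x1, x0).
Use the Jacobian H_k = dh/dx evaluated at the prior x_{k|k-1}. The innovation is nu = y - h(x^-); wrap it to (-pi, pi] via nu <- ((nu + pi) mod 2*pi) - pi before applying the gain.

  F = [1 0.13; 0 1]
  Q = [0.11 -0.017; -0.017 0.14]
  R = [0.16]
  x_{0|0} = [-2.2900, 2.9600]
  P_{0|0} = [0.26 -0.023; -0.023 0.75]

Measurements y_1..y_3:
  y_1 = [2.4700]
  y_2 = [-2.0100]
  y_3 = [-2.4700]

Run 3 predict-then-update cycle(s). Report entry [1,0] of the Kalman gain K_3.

step 1: x^-=[-1.9052, 2.9600]  P^-=[0.3767 0.0575; 0.0575 0.8900]  H_jac=[-0.2389 -0.1538]  S=[0.2068]  K=[-0.4780; -0.7283]  nu=[0.3273]  x^+=[-2.0616, 2.7216]  P^+=[0.3295 -0.0145; -0.0145 0.7803]
step 2: x^-=[-1.7078, 2.7216]  P^-=[0.4489 0.0700; 0.0700 0.9203]  H_jac=[-0.2636 -0.1654]  S=[0.2225]  K=[-0.5839; -0.7672]  nu=[2.1420]  x^+=[-2.9586, 1.0783]  P^+=[0.3730 -0.0297; -0.0297 0.7894]
step 3: x^-=[-2.8184, 1.0783]  P^-=[0.4886 0.0559; 0.0559 0.9294]  H_jac=[-0.1184 -0.3095]  S=[0.2600]  K=[-0.2891; -1.1319]  nu=[1.0370]  x^+=[-3.1182, -0.0955]  P^+=[0.4669 -0.0292; -0.0292 0.5963]

K[1,0] = -1.1319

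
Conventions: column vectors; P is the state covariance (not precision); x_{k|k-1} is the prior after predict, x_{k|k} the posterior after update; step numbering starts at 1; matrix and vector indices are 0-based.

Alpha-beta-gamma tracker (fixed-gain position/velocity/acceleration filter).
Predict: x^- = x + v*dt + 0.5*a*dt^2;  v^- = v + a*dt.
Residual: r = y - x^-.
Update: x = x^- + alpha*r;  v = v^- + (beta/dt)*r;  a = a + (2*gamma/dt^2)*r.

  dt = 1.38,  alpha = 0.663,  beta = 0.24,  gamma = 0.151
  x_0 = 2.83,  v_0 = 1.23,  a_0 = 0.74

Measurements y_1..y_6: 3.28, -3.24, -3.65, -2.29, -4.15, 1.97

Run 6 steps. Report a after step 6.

step 1: x_pred=5.2320  r=-1.9520  x^+=3.9378  v^+=1.9117  a^+=0.4304
step 2: x_pred=6.9859  r=-10.2259  x^+=0.2061  v^+=0.7273  a^+=-1.1912
step 3: x_pred=0.0756  r=-3.7256  x^+=-2.3945  v^+=-1.5644  a^+=-1.7820
step 4: x_pred=-6.2502  r=3.9602  x^+=-3.6246  v^+=-3.3348  a^+=-1.1540
step 5: x_pred=-9.3255  r=5.1755  x^+=-5.8941  v^+=-4.0272  a^+=-0.3332
step 6: x_pred=-11.7690  r=13.7390  x^+=-2.6601  v^+=-2.0977  a^+=1.8455

a_post = 1.8455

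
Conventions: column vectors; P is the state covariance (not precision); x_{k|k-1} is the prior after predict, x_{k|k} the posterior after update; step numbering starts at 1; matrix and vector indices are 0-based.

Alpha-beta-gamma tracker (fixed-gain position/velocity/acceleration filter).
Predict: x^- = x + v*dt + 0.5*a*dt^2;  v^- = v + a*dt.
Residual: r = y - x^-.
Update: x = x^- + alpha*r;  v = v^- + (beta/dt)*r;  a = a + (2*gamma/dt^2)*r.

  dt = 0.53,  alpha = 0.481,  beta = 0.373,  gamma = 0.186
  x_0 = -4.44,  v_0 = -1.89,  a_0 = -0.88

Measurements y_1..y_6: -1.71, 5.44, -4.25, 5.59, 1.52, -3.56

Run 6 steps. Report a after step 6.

a_post = -22.8814

step 1: x_pred=-5.5653  r=3.8553  x^+=-3.7109  v^+=0.3569  a^+=4.2256
step 2: x_pred=-2.9283  r=8.3683  x^+=1.0969  v^+=8.4858  a^+=15.3079
step 3: x_pred=7.7443  r=-11.9943  x^+=1.9751  v^+=8.1577  a^+=-0.5764
step 4: x_pred=6.2177  r=-0.6277  x^+=5.9158  v^+=7.4104  a^+=-1.4076
step 5: x_pred=9.6456  r=-8.1256  x^+=5.7372  v^+=0.9458  a^+=-12.1685
step 6: x_pred=4.5294  r=-8.0894  x^+=0.6384  v^+=-11.1966  a^+=-22.8814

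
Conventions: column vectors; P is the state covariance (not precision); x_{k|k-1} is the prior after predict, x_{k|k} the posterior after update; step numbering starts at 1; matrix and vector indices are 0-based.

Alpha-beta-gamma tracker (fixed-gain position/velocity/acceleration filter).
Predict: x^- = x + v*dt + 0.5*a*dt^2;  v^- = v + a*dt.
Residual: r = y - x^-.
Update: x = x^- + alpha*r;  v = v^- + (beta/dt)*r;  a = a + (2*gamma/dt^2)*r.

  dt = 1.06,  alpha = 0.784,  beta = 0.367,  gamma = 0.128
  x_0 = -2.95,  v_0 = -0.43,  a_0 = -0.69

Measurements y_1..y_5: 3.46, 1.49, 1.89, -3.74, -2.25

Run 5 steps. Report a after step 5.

a_post = -1.2154

step 1: x_pred=-3.7934  r=7.2534  x^+=1.8933  v^+=1.3499  a^+=0.9626
step 2: x_pred=3.8650  r=-2.3750  x^+=2.0030  v^+=1.5480  a^+=0.4215
step 3: x_pred=3.8807  r=-1.9907  x^+=2.3200  v^+=1.3056  a^+=-0.0321
step 4: x_pred=3.6859  r=-7.4259  x^+=-2.1360  v^+=-1.2994  a^+=-1.7240
step 5: x_pred=-4.4819  r=2.2319  x^+=-2.7321  v^+=-2.3541  a^+=-1.2154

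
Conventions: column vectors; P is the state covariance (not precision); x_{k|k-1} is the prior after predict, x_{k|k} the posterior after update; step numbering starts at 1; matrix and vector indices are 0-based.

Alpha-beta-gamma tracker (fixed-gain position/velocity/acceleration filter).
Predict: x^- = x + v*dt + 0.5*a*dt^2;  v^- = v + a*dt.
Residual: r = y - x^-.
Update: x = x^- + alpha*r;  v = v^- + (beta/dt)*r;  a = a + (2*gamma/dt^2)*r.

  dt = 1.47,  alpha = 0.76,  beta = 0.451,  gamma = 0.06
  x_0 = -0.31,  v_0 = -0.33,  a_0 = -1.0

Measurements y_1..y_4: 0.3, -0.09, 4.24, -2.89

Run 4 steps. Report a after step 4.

step 1: x_pred=-1.8756  r=2.1755  x^+=-0.2221  v^+=-1.1325  a^+=-0.8792
step 2: x_pred=-2.8369  r=2.7469  x^+=-0.7493  v^+=-1.5822  a^+=-0.7266
step 3: x_pred=-3.8602  r=8.1002  x^+=2.2960  v^+=-0.1652  a^+=-0.2768
step 4: x_pred=1.7540  r=-4.6440  x^+=-1.7754  v^+=-1.9969  a^+=-0.5347

a_post = -0.5347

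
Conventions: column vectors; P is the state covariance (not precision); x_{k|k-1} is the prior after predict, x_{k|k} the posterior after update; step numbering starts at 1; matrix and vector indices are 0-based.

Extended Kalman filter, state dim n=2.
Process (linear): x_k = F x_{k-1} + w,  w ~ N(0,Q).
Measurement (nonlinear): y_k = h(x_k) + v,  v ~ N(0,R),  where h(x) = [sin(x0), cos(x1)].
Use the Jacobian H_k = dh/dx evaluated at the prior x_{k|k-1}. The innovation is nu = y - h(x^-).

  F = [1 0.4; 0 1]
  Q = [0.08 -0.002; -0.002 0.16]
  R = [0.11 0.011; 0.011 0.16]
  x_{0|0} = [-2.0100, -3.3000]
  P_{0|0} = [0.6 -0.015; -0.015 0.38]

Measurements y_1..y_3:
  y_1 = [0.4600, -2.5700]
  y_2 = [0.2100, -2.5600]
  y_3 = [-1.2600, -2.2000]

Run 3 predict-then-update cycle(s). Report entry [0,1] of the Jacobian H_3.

step 1: x^-=[-3.3300, -3.3000]  P^-=[0.7288 0.1350; 0.1350 0.5400]  H_jac=[-0.9823 0.0000; 0.0000 -0.1577]  S=[0.8132 0.0319; 0.0319 0.1734]  K=[-0.8819 0.0395; -0.1448 -0.4645]  nu=[0.2727, -1.5825]  x^+=[-3.6330, -2.6044]  P^+=[0.0983 0.0214; 0.0214 0.4812]
step 2: x^-=[-4.6748, -2.6044]  P^-=[0.2724 0.2119; 0.2119 0.6412]  H_jac=[-0.0376 0.0000; 0.0000 0.5117]  S=[0.1104 0.0069; 0.0069 0.3279]  K=[-0.1137 0.3331; -0.1351 1.0035]  nu=[-0.7893, -1.7008]  x^+=[-5.1516, -4.2046]  P^+=[0.2352 0.1017; 0.1017 0.3109]
step 3: x^-=[-6.8335, -4.2046]  P^-=[0.4463 0.2241; 0.2241 0.4709]  H_jac=[0.8524 0.0000; 0.0000 -0.8738]  S=[0.4342 -0.1559; -0.1559 0.5196]  K=[0.8301 -0.1278; 0.1743 -0.7397]  nu=[-0.7371, -1.7138]  x^+=[-7.2264, -3.0654]  P^+=[0.1055 0.0129; 0.0129 0.1332]

H_jac[0,1] = 0.0000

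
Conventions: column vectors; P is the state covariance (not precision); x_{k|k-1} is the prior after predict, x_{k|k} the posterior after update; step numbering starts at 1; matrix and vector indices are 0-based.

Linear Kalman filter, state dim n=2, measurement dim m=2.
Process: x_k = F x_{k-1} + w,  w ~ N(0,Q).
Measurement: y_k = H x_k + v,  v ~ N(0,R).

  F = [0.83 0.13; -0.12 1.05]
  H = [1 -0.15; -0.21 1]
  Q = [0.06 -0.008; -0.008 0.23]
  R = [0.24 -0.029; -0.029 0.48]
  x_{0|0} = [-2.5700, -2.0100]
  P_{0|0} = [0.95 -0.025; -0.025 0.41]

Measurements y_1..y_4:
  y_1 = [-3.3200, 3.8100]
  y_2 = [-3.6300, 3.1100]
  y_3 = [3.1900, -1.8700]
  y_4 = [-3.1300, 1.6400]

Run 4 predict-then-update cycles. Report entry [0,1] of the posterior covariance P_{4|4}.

P_post[0,1] = 0.0318

step 1: x^-=[-2.3944, -1.8021]  P^-=[0.7160 -0.0681; -0.0681 0.7020]  S=[0.9922 -0.3549; -0.3549 1.2422]  K=[0.7452 0.0370; 0.0351 0.5867]  nu=[-1.1959, 5.1093]  x^+=[-3.0963, 1.1534]  P^+=[0.1830 0.0346; 0.0346 0.2879]
step 2: x^-=[-2.4200, 1.5827]  P^-=[0.1984 0.0427; 0.0427 0.5413]  S=[0.4377 -0.1078; -0.1078 1.0121]  K=[0.4506 0.0490; 0.0427 0.5305]  nu=[-0.9726, 1.0191]  x^+=[-2.8083, 2.0818]  P^+=[0.1118 0.0339; 0.0339 0.2605]
step 3: x^-=[-2.0602, 2.5229]  P^-=[0.1488 0.0455; 0.0455 0.5103]  S=[0.3866 -0.0899; -0.0899 0.9778]  K=[0.3786 0.0494; 0.0395 0.5158]  nu=[5.6287, -4.8255]  x^+=[-0.1673, 0.2566]  P^+=[0.0943 0.0325; 0.0325 0.2533]
step 4: x^-=[-0.1055, 0.2895]  P^-=[0.1363 0.0450; 0.0450 0.5024]  S=[0.3741 -0.0865; -0.0865 0.9695]  K=[0.3575 0.0488; 0.0373 0.5118]  nu=[-2.9810, 1.3284]  x^+=[-1.1065, 0.8582]  P^+=[0.0892 0.0318; 0.0318 0.2512]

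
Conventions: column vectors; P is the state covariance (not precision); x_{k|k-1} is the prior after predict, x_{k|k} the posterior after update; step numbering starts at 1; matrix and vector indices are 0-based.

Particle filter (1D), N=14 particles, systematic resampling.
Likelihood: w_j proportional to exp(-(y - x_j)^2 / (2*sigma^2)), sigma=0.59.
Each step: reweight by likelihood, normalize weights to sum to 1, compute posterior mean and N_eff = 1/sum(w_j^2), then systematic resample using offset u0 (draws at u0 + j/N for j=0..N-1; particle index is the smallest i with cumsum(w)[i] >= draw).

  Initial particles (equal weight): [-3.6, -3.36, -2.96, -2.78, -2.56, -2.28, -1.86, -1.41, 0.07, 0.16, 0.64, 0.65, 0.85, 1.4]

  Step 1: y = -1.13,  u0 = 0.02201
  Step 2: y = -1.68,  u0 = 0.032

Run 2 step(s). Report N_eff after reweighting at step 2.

step 1: w=[0.0001, 0.0004, 0.0044, 0.0109, 0.0289, 0.0816, 0.2537, 0.4873, 0.0689, 0.0500, 0.0061, 0.0058, 0.0020, 0.0001]  mean=-1.4420  Neff=3.1575  idx=[4, 5, 6, 6, 6, 6, 7, 7, 7, 7, 7, 7, 8, 9]
step 2: w=[0.0323, 0.0586, 0.0939, 0.0939, 0.0939, 0.0939, 0.0886, 0.0886, 0.0886, 0.0886, 0.0886, 0.0886, 0.0012, 0.0008]  mean=-1.6642  Neff=11.5171  idx=[0, 2, 2, 3, 4, 5, 5, 6, 7, 8, 9, 9, 10, 11]

N_eff = 11.5171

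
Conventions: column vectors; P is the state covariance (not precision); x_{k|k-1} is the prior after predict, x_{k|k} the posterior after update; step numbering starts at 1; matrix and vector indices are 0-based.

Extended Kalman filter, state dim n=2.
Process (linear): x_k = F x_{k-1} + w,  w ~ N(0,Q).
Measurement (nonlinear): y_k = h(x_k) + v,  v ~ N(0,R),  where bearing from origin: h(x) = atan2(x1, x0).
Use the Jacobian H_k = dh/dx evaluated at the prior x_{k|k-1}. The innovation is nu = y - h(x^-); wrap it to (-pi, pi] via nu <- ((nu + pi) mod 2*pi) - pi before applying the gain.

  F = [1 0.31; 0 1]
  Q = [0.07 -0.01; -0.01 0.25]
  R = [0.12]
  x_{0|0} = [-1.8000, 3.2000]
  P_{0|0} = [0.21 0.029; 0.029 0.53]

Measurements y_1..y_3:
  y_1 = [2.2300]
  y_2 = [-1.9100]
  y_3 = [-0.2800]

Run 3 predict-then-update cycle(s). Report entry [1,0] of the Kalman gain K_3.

step 1: x^-=[-0.8080, 3.2000]  P^-=[0.3489 0.1833; 0.1833 0.7800]  H_jac=[-0.2938 -0.0742]  S=[0.1624]  K=[-0.7149; -0.6879]  nu=[0.4119]  x^+=[-1.1025, 2.9167]  P^+=[0.2659 0.1034; 0.1034 0.7032]
step 2: x^-=[-0.1983, 2.9167]  P^-=[0.4676 0.3114; 0.3114 0.9532]  H_jac=[-0.3413 -0.0232]  S=[0.1799]  K=[-0.9272; -0.7137]  nu=[2.7345]  x^+=[-2.7338, 0.9652]  P^+=[0.3129 0.1924; 0.1924 0.8615]
step 3: x^-=[-2.4346, 0.9652]  P^-=[0.5850 0.4494; 0.4494 1.1115]  H_jac=[-0.1407 -0.3550]  S=[0.3165]  K=[-0.7641; -1.4463]  nu=[-3.0442]  x^+=[-0.1086, 5.3678]  P^+=[0.4002 0.0996; 0.0996 0.4494]

K[1,0] = -1.4463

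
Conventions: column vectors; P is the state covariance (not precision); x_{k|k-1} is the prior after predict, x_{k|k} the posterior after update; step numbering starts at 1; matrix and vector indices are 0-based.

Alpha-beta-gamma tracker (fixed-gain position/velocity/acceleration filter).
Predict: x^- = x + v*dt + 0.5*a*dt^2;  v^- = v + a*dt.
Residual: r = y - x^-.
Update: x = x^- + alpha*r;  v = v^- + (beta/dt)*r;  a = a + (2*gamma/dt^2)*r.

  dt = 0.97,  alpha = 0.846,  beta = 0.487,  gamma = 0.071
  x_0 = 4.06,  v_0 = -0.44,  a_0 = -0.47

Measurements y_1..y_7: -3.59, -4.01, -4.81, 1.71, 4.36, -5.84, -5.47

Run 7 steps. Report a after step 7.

a_post = -0.6528

step 1: x_pred=3.4121  r=-7.0021  x^+=-2.5117  v^+=-4.4114  a^+=-1.5268
step 2: x_pred=-7.5090  r=3.4990  x^+=-4.5488  v^+=-4.1356  a^+=-0.9987
step 3: x_pred=-9.0302  r=4.2202  x^+=-5.4599  v^+=-2.9855  a^+=-0.3618
step 4: x_pred=-8.5261  r=10.2361  x^+=0.1336  v^+=1.8027  a^+=1.1830
step 5: x_pred=2.4388  r=1.9212  x^+=4.0641  v^+=3.9148  a^+=1.4730
step 6: x_pred=8.5545  r=-14.3945  x^+=-3.6233  v^+=-1.8833  a^+=-0.6994
step 7: x_pred=-5.7791  r=0.3091  x^+=-5.5176  v^+=-2.4065  a^+=-0.6528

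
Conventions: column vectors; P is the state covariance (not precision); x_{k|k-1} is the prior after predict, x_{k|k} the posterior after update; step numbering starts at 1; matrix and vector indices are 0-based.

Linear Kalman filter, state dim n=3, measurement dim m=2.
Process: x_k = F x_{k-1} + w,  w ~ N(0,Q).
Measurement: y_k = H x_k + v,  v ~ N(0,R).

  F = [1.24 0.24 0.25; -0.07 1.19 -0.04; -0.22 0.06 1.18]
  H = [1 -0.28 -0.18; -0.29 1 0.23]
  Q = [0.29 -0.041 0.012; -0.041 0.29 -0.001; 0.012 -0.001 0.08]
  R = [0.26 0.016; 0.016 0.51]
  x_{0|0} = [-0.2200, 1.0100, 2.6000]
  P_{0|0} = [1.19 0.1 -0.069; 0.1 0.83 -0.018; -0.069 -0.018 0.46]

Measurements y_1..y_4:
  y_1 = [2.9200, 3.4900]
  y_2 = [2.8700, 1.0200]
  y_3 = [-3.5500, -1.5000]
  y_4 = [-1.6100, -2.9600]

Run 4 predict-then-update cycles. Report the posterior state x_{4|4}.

step 1: x^-=[0.6196, 1.1133, 3.1770]  P^-=[2.2109 0.2335 -0.2654; 0.2335 1.4566 0.0081; -0.2654 0.0081 0.8117]  S=[2.5770 -0.8910; -0.8910 2.0992]  K=[0.9070 0.1617; 0.1885 0.7425; -0.1357 0.0719]  nu=[3.1840, 1.8257]  x^+=[3.8028, 3.0692, 2.8761]  P^+=[0.2973 0.1680 0.0660; 0.1680 0.4571 -0.1157; 0.0660 -0.1157 0.7360]
step 2: x^-=[6.1711, 3.2711, 2.7414]  P^-=[0.9466 0.2638 0.2166; 0.2638 0.9232 -0.2103; 0.2166 -0.2103 1.0658]  S=[1.0666 -0.1634; -0.1634 1.2906]  K=[0.8019 0.1318; 0.1379 0.6361; 0.0766 -0.0119]  nu=[-1.8917, -1.0920]  x^+=[4.5102, 2.3157, 2.6095]  P^+=[0.2729 0.1240 0.1532; 0.1240 0.4095 -0.2040; 0.1532 -0.2040 1.0591]
step 3: x^-=[6.8008, 2.3355, 2.2259]  P^-=[0.9437 0.1535 0.4135; 0.1535 0.8725 -0.3478; 0.4135 -0.3478 1.4576]  S=[1.0494 -0.1947; -0.1947 1.2348]  K=[0.8072 0.1069; 0.0881 0.6197; 0.2235 -0.0721]  nu=[-9.2962, -2.3753]  x^+=[-0.9569, 0.0451, 0.3198]  P^+=[0.2794 0.0963 0.2271; 0.0963 0.4115 -0.2876; 0.2271 -0.2876 1.3926]
step 4: x^-=[-1.0958, 0.1079, 0.5906]  P^-=[0.9939 0.0807 0.5886; 0.0807 0.8889 -0.4786; 0.5886 -0.4786 1.8729]  S=[1.0789 -0.2283; -0.2283 1.2361]  K=[0.8218 0.0934; 0.0555 0.6214; 0.3329 -0.1153]  nu=[-0.3776, -3.5215]  x^+=[-1.7353, -2.1013, 0.8709]  P^+=[0.2895 0.0775 0.2922; 0.0775 0.4241 -0.3642; 0.2922 -0.3642 1.7193]

x_post = [-1.7353, -2.1013, 0.8709]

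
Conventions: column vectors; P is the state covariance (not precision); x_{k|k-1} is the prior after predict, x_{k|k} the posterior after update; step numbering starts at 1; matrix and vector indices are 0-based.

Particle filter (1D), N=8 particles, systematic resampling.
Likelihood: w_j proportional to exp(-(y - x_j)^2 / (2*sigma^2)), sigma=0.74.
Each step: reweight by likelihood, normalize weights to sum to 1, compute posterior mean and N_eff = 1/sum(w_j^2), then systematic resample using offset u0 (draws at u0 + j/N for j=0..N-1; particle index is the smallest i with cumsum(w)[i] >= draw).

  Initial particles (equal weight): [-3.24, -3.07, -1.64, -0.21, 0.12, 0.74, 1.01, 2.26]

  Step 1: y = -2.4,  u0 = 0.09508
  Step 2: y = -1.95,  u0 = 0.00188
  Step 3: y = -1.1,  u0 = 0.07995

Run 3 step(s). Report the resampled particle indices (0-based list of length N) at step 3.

resampled_idx = [3, 3, 4, 5, 5, 6, 7, 7]

step 1: w=[0.2926, 0.3698, 0.3288, 0.0070, 0.0017, 0.0001, 0.0000, 0.0000]  mean=-2.6238  Neff=3.0251  idx=[0, 0, 1, 1, 1, 2, 2, 2]
step 2: w=[0.0529, 0.0529, 0.0768, 0.0768, 0.0768, 0.2213, 0.2213, 0.2213]  mean=-2.1388  Neff=5.8767  idx=[0, 2, 3, 5, 5, 6, 6, 7]
step 3: w=[0.0039, 0.0074, 0.0074, 0.1963, 0.1963, 0.1963, 0.1963, 0.1963]  mean=-1.6674  Neff=5.1892  idx=[3, 3, 4, 5, 5, 6, 7, 7]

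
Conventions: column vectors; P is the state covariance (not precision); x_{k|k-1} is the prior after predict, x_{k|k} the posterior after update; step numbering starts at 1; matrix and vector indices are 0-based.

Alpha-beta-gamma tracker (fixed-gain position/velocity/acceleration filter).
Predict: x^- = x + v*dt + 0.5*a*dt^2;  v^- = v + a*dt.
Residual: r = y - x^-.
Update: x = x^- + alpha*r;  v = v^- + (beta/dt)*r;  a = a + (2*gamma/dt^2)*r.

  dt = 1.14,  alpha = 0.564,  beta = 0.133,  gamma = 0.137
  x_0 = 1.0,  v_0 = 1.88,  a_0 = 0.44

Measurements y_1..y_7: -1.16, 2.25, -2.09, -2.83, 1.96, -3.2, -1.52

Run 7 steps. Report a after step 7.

a_post = 1.7575

step 1: x_pred=3.4291  r=-4.5891  x^+=0.8409  v^+=1.8462  a^+=-0.5275
step 2: x_pred=2.6027  r=-0.3527  x^+=2.4038  v^+=1.2037  a^+=-0.6019
step 3: x_pred=3.3848  r=-5.4748  x^+=0.2970  v^+=-0.1213  a^+=-1.7562
step 4: x_pred=-0.9824  r=-1.8476  x^+=-2.0244  v^+=-2.3389  a^+=-2.1457
step 5: x_pred=-6.0850  r=8.0450  x^+=-1.5476  v^+=-3.8464  a^+=-0.4496
step 6: x_pred=-6.2247  r=3.0247  x^+=-4.5188  v^+=-4.0060  a^+=0.1881
step 7: x_pred=-8.9634  r=7.4434  x^+=-4.7653  v^+=-2.9232  a^+=1.7575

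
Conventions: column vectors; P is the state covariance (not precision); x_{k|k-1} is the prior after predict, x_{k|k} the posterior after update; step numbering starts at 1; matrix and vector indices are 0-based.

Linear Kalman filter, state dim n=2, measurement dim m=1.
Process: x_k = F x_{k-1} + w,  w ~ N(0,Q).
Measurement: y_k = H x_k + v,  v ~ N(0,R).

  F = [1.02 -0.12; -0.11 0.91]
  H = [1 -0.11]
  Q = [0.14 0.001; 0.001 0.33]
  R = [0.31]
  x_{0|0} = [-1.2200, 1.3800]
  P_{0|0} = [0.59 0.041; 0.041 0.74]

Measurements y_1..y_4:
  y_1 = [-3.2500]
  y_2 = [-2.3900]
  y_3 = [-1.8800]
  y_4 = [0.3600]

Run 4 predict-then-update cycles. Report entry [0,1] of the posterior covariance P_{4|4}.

P_post[0,1] = 0.0034

step 1: x^-=[-1.4100, 1.3900]  P^-=[0.7545 -0.1074; -0.1074 0.9417]  S=[1.0995]  K=[0.6969; -0.1919]  nu=[-1.6871]  x^+=[-2.5858, 1.7138]  P^+=[0.2204 0.0396; 0.0396 0.9012]
step 2: x^-=[-2.8432, 1.8440]  P^-=[0.3726 -0.0848; -0.0848 1.0710]  S=[0.7142]  K=[0.5347; -0.2837]  nu=[0.6560]  x^+=[-2.4924, 1.6578]  P^+=[0.1684 0.0235; 0.0235 1.0135]
step 3: x^-=[-2.7412, 1.7828]  P^-=[0.3240 -0.1064; -0.1064 1.1666]  S=[0.6715]  K=[0.4999; -0.3496]  nu=[1.0573]  x^+=[-2.2126, 1.4132]  P^+=[0.1562 0.0109; 0.0109 1.0846]
step 4: x^-=[-2.4265, 1.5294]  P^-=[0.3154 -0.1247; -0.1247 1.2278]  S=[0.6677]  K=[0.4929; -0.3890]  nu=[2.9547]  x^+=[-0.9700, 0.3801]  P^+=[0.1532 0.0034; 0.0034 1.1268]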